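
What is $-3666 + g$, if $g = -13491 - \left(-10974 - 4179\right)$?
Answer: $-2004$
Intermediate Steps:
$g = 1662$ ($g = -13491 - \left(-10974 - 4179\right) = -13491 - -15153 = -13491 + 15153 = 1662$)
$-3666 + g = -3666 + 1662 = -2004$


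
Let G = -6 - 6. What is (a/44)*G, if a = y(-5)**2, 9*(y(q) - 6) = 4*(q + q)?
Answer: -196/297 ≈ -0.65993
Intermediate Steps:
y(q) = 6 + 8*q/9 (y(q) = 6 + (4*(q + q))/9 = 6 + (4*(2*q))/9 = 6 + (8*q)/9 = 6 + 8*q/9)
G = -12
a = 196/81 (a = (6 + (8/9)*(-5))**2 = (6 - 40/9)**2 = (14/9)**2 = 196/81 ≈ 2.4198)
(a/44)*G = ((196/81)/44)*(-12) = ((196/81)*(1/44))*(-12) = (49/891)*(-12) = -196/297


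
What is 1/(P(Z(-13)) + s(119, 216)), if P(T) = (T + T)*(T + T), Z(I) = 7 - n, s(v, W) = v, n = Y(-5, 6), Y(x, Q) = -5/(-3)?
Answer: 9/2095 ≈ 0.0042959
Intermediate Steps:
Y(x, Q) = 5/3 (Y(x, Q) = -5*(-1/3) = 5/3)
n = 5/3 ≈ 1.6667
Z(I) = 16/3 (Z(I) = 7 - 1*5/3 = 7 - 5/3 = 16/3)
P(T) = 4*T**2 (P(T) = (2*T)*(2*T) = 4*T**2)
1/(P(Z(-13)) + s(119, 216)) = 1/(4*(16/3)**2 + 119) = 1/(4*(256/9) + 119) = 1/(1024/9 + 119) = 1/(2095/9) = 9/2095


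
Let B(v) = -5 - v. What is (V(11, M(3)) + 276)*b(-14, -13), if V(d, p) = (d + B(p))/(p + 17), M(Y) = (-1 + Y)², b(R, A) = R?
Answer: -11596/3 ≈ -3865.3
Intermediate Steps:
V(d, p) = (-5 + d - p)/(17 + p) (V(d, p) = (d + (-5 - p))/(p + 17) = (-5 + d - p)/(17 + p))
(V(11, M(3)) + 276)*b(-14, -13) = ((-5 + 11 - (-1 + 3)²)/(17 + (-1 + 3)²) + 276)*(-14) = ((-5 + 11 - 1*2²)/(17 + 2²) + 276)*(-14) = ((-5 + 11 - 1*4)/(17 + 4) + 276)*(-14) = ((-5 + 11 - 4)/21 + 276)*(-14) = ((1/21)*2 + 276)*(-14) = (2/21 + 276)*(-14) = (5798/21)*(-14) = -11596/3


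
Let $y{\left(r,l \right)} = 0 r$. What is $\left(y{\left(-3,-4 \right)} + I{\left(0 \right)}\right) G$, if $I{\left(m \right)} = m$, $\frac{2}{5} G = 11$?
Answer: $0$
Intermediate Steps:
$G = \frac{55}{2}$ ($G = \frac{5}{2} \cdot 11 = \frac{55}{2} \approx 27.5$)
$y{\left(r,l \right)} = 0$
$\left(y{\left(-3,-4 \right)} + I{\left(0 \right)}\right) G = \left(0 + 0\right) \frac{55}{2} = 0 \cdot \frac{55}{2} = 0$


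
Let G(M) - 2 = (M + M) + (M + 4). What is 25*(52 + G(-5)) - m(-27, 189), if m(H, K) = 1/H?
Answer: 29026/27 ≈ 1075.0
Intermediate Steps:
G(M) = 6 + 3*M (G(M) = 2 + ((M + M) + (M + 4)) = 2 + (2*M + (4 + M)) = 2 + (4 + 3*M) = 6 + 3*M)
25*(52 + G(-5)) - m(-27, 189) = 25*(52 + (6 + 3*(-5))) - 1/(-27) = 25*(52 + (6 - 15)) - 1*(-1/27) = 25*(52 - 9) + 1/27 = 25*43 + 1/27 = 1075 + 1/27 = 29026/27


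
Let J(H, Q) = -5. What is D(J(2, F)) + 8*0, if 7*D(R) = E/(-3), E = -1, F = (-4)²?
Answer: 1/21 ≈ 0.047619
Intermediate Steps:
F = 16
D(R) = 1/21 (D(R) = (-1/(-3))/7 = (-1*(-⅓))/7 = (⅐)*(⅓) = 1/21)
D(J(2, F)) + 8*0 = 1/21 + 8*0 = 1/21 + 0 = 1/21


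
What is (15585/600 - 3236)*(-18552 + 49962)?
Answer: -403307541/4 ≈ -1.0083e+8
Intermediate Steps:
(15585/600 - 3236)*(-18552 + 49962) = (15585*(1/600) - 3236)*31410 = (1039/40 - 3236)*31410 = -128401/40*31410 = -403307541/4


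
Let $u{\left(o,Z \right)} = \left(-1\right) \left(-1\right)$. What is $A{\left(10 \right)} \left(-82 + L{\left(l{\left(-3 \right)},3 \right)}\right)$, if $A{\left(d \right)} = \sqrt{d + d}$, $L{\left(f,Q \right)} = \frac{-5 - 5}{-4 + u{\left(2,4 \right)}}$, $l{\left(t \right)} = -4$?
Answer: $- \frac{472 \sqrt{5}}{3} \approx -351.81$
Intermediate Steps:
$u{\left(o,Z \right)} = 1$
$L{\left(f,Q \right)} = \frac{10}{3}$ ($L{\left(f,Q \right)} = \frac{-5 - 5}{-4 + 1} = - \frac{10}{-3} = \left(-10\right) \left(- \frac{1}{3}\right) = \frac{10}{3}$)
$A{\left(d \right)} = \sqrt{2} \sqrt{d}$ ($A{\left(d \right)} = \sqrt{2 d} = \sqrt{2} \sqrt{d}$)
$A{\left(10 \right)} \left(-82 + L{\left(l{\left(-3 \right)},3 \right)}\right) = \sqrt{2} \sqrt{10} \left(-82 + \frac{10}{3}\right) = 2 \sqrt{5} \left(- \frac{236}{3}\right) = - \frac{472 \sqrt{5}}{3}$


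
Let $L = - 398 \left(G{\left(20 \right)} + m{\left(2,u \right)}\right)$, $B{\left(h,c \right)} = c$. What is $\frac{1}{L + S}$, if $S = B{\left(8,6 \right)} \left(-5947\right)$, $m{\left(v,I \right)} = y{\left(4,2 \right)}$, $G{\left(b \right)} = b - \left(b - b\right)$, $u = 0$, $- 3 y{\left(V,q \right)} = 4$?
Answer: $- \frac{3}{129334} \approx -2.3196 \cdot 10^{-5}$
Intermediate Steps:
$y{\left(V,q \right)} = - \frac{4}{3}$ ($y{\left(V,q \right)} = \left(- \frac{1}{3}\right) 4 = - \frac{4}{3}$)
$G{\left(b \right)} = b$ ($G{\left(b \right)} = b - 0 = b + 0 = b$)
$m{\left(v,I \right)} = - \frac{4}{3}$
$L = - \frac{22288}{3}$ ($L = - 398 \left(20 - \frac{4}{3}\right) = \left(-398\right) \frac{56}{3} = - \frac{22288}{3} \approx -7429.3$)
$S = -35682$ ($S = 6 \left(-5947\right) = -35682$)
$\frac{1}{L + S} = \frac{1}{- \frac{22288}{3} - 35682} = \frac{1}{- \frac{129334}{3}} = - \frac{3}{129334}$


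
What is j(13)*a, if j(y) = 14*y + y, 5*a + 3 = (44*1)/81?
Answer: -2587/27 ≈ -95.815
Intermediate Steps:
a = -199/405 (a = -3/5 + ((44*1)/81)/5 = -3/5 + (44*(1/81))/5 = -3/5 + (1/5)*(44/81) = -3/5 + 44/405 = -199/405 ≈ -0.49136)
j(y) = 15*y
j(13)*a = (15*13)*(-199/405) = 195*(-199/405) = -2587/27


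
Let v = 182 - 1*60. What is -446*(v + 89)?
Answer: -94106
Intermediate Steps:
v = 122 (v = 182 - 60 = 122)
-446*(v + 89) = -446*(122 + 89) = -446*211 = -94106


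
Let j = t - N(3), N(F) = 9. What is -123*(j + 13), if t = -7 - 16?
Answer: 2337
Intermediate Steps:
t = -23
j = -32 (j = -23 - 1*9 = -23 - 9 = -32)
-123*(j + 13) = -123*(-32 + 13) = -123*(-19) = 2337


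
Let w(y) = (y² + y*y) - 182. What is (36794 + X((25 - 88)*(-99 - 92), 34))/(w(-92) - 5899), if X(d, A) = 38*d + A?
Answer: 494082/10847 ≈ 45.550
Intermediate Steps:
X(d, A) = A + 38*d
w(y) = -182 + 2*y² (w(y) = (y² + y²) - 182 = 2*y² - 182 = -182 + 2*y²)
(36794 + X((25 - 88)*(-99 - 92), 34))/(w(-92) - 5899) = (36794 + (34 + 38*((25 - 88)*(-99 - 92))))/((-182 + 2*(-92)²) - 5899) = (36794 + (34 + 38*(-63*(-191))))/((-182 + 2*8464) - 5899) = (36794 + (34 + 38*12033))/((-182 + 16928) - 5899) = (36794 + (34 + 457254))/(16746 - 5899) = (36794 + 457288)/10847 = 494082*(1/10847) = 494082/10847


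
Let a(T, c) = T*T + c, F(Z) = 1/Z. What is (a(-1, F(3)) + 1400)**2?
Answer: 17673616/9 ≈ 1.9637e+6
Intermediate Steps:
F(Z) = 1/Z
a(T, c) = c + T**2 (a(T, c) = T**2 + c = c + T**2)
(a(-1, F(3)) + 1400)**2 = ((1/3 + (-1)**2) + 1400)**2 = ((1/3 + 1) + 1400)**2 = (4/3 + 1400)**2 = (4204/3)**2 = 17673616/9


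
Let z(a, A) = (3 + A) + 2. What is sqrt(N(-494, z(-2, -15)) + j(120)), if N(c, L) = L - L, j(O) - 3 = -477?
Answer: I*sqrt(474) ≈ 21.772*I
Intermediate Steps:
z(a, A) = 5 + A
j(O) = -474 (j(O) = 3 - 477 = -474)
N(c, L) = 0
sqrt(N(-494, z(-2, -15)) + j(120)) = sqrt(0 - 474) = sqrt(-474) = I*sqrt(474)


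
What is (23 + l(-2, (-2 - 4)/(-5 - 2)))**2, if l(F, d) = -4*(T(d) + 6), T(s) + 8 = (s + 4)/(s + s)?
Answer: 3481/9 ≈ 386.78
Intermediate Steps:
T(s) = -8 + (4 + s)/(2*s) (T(s) = -8 + (s + 4)/(s + s) = -8 + (4 + s)/((2*s)) = -8 + (4 + s)*(1/(2*s)) = -8 + (4 + s)/(2*s))
l(F, d) = 6 - 8/d (l(F, d) = -4*((-15/2 + 2/d) + 6) = -4*(-3/2 + 2/d) = 6 - 8/d)
(23 + l(-2, (-2 - 4)/(-5 - 2)))**2 = (23 + (6 - 8*(-5 - 2)/(-2 - 4)))**2 = (23 + (6 - 8/((-6/(-7)))))**2 = (23 + (6 - 8/((-6*(-1/7)))))**2 = (23 + (6 - 8/6/7))**2 = (23 + (6 - 8*7/6))**2 = (23 + (6 - 28/3))**2 = (23 - 10/3)**2 = (59/3)**2 = 3481/9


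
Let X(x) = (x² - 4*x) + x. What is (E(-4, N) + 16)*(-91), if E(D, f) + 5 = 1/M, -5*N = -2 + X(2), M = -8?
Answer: -7917/8 ≈ -989.63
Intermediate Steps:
X(x) = x² - 3*x
N = ⅘ (N = -(-2 + 2*(-3 + 2))/5 = -(-2 + 2*(-1))/5 = -(-2 - 2)/5 = -⅕*(-4) = ⅘ ≈ 0.80000)
E(D, f) = -41/8 (E(D, f) = -5 + 1/(-8) = -5 - ⅛ = -41/8)
(E(-4, N) + 16)*(-91) = (-41/8 + 16)*(-91) = (87/8)*(-91) = -7917/8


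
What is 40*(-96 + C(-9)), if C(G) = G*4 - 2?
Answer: -5360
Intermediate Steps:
C(G) = -2 + 4*G (C(G) = 4*G - 2 = -2 + 4*G)
40*(-96 + C(-9)) = 40*(-96 + (-2 + 4*(-9))) = 40*(-96 + (-2 - 36)) = 40*(-96 - 38) = 40*(-134) = -5360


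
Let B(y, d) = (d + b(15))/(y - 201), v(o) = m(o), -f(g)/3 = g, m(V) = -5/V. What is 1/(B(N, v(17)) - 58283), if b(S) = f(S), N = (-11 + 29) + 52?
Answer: -2227/129795471 ≈ -1.7158e-5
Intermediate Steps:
f(g) = -3*g
N = 70 (N = 18 + 52 = 70)
v(o) = -5/o
b(S) = -3*S
B(y, d) = (-45 + d)/(-201 + y) (B(y, d) = (d - 3*15)/(y - 201) = (d - 45)/(-201 + y) = (-45 + d)/(-201 + y))
1/(B(N, v(17)) - 58283) = 1/((-45 - 5/17)/(-201 + 70) - 58283) = 1/((-45 - 5*1/17)/(-131) - 58283) = 1/(-(-45 - 5/17)/131 - 58283) = 1/(-1/131*(-770/17) - 58283) = 1/(770/2227 - 58283) = 1/(-129795471/2227) = -2227/129795471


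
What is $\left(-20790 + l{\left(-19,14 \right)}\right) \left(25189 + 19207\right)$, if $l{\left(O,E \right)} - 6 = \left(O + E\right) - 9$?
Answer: $-923348008$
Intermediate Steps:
$l{\left(O,E \right)} = -3 + E + O$ ($l{\left(O,E \right)} = 6 - \left(9 - E - O\right) = 6 + \left(-9 + E + O\right) = -3 + E + O$)
$\left(-20790 + l{\left(-19,14 \right)}\right) \left(25189 + 19207\right) = \left(-20790 - 8\right) \left(25189 + 19207\right) = \left(-20790 - 8\right) 44396 = \left(-20798\right) 44396 = -923348008$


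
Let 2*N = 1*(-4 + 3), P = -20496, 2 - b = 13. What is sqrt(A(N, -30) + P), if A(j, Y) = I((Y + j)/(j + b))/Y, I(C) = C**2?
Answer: I*sqrt(9758257230)/690 ≈ 143.17*I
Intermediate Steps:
b = -11 (b = 2 - 1*13 = 2 - 13 = -11)
N = -1/2 (N = (1*(-4 + 3))/2 = (1*(-1))/2 = (1/2)*(-1) = -1/2 ≈ -0.50000)
A(j, Y) = (Y + j)**2/(Y*(-11 + j)**2) (A(j, Y) = ((Y + j)/(j - 11))**2/Y = ((Y + j)/(-11 + j))**2/Y = ((Y + j)**2/(-11 + j)**2)/Y = (Y + j)**2/(Y*(-11 + j)**2))
sqrt(A(N, -30) + P) = sqrt((-30 - 1/2)**2/((-30)*(-11 - 1/2)**2) - 20496) = sqrt(-(-61/2)**2/(30*(-23/2)**2) - 20496) = sqrt(-1/30*4/529*3721/4 - 20496) = sqrt(-3721/15870 - 20496) = sqrt(-325275241/15870) = I*sqrt(9758257230)/690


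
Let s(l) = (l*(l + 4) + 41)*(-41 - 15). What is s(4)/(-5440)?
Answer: 511/680 ≈ 0.75147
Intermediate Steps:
s(l) = -2296 - 56*l*(4 + l) (s(l) = (l*(4 + l) + 41)*(-56) = (41 + l*(4 + l))*(-56) = -2296 - 56*l*(4 + l))
s(4)/(-5440) = (-2296 - 224*4 - 56*4²)/(-5440) = (-2296 - 896 - 56*16)*(-1/5440) = (-2296 - 896 - 896)*(-1/5440) = -4088*(-1/5440) = 511/680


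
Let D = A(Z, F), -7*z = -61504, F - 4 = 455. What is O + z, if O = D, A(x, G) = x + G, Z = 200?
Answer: 66117/7 ≈ 9445.3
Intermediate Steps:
F = 459 (F = 4 + 455 = 459)
z = 61504/7 (z = -1/7*(-61504) = 61504/7 ≈ 8786.3)
A(x, G) = G + x
D = 659 (D = 459 + 200 = 659)
O = 659
O + z = 659 + 61504/7 = 66117/7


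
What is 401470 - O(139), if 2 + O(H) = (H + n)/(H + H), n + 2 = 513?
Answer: 55804283/139 ≈ 4.0147e+5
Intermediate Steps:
n = 511 (n = -2 + 513 = 511)
O(H) = -2 + (511 + H)/(2*H) (O(H) = -2 + (H + 511)/(H + H) = -2 + (511 + H)/((2*H)) = -2 + (511 + H)*(1/(2*H)) = -2 + (511 + H)/(2*H))
401470 - O(139) = 401470 - (511 - 3*139)/(2*139) = 401470 - (511 - 417)/(2*139) = 401470 - 94/(2*139) = 401470 - 1*47/139 = 401470 - 47/139 = 55804283/139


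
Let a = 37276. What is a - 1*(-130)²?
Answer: 20376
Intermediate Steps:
a - 1*(-130)² = 37276 - 1*(-130)² = 37276 - 1*16900 = 37276 - 16900 = 20376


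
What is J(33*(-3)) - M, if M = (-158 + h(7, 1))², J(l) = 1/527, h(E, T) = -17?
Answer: -16139374/527 ≈ -30625.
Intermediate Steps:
J(l) = 1/527
M = 30625 (M = (-158 - 17)² = (-175)² = 30625)
J(33*(-3)) - M = 1/527 - 1*30625 = 1/527 - 30625 = -16139374/527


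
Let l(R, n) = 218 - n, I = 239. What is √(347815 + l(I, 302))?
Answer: √347731 ≈ 589.69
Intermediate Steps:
√(347815 + l(I, 302)) = √(347815 + (218 - 1*302)) = √(347815 + (218 - 302)) = √(347815 - 84) = √347731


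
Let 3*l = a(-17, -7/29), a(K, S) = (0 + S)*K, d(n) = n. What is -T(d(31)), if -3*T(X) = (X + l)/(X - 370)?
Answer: -2816/88479 ≈ -0.031827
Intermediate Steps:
a(K, S) = K*S (a(K, S) = S*K = K*S)
l = 119/87 (l = (-(-119)/29)/3 = (-17*(-7/29))/3 = (⅓)*(119/29) = 119/87 ≈ 1.3678)
T(X) = -(119/87 + X)/(3*(-370 + X)) (T(X) = -(X + 119/87)/(3*(X - 370)) = -(119/87 + X)/(3*(-370 + X)))
-T(d(31)) = -(-119 - 87*31)/(261*(-370 + 31)) = -(-119 - 2697)/(261*(-339)) = -(-1)*(-2816)/(261*339) = -1*2816/88479 = -2816/88479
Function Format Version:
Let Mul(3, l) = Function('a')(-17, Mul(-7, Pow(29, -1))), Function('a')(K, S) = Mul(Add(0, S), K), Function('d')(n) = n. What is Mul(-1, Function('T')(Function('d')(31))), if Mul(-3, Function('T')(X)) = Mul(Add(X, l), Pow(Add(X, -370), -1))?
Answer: Rational(-2816, 88479) ≈ -0.031827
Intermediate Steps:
Function('a')(K, S) = Mul(K, S) (Function('a')(K, S) = Mul(S, K) = Mul(K, S))
l = Rational(119, 87) (l = Mul(Rational(1, 3), Mul(-17, Mul(-7, Pow(29, -1)))) = Mul(Rational(1, 3), Mul(-17, Mul(-7, Rational(1, 29)))) = Mul(Rational(1, 3), Mul(-17, Rational(-7, 29))) = Mul(Rational(1, 3), Rational(119, 29)) = Rational(119, 87) ≈ 1.3678)
Function('T')(X) = Mul(Rational(-1, 3), Pow(Add(-370, X), -1), Add(Rational(119, 87), X)) (Function('T')(X) = Mul(Rational(-1, 3), Mul(Add(X, Rational(119, 87)), Pow(Add(X, -370), -1))) = Mul(Rational(-1, 3), Mul(Add(Rational(119, 87), X), Pow(Add(-370, X), -1))) = Mul(Rational(-1, 3), Mul(Pow(Add(-370, X), -1), Add(Rational(119, 87), X))) = Mul(Rational(-1, 3), Pow(Add(-370, X), -1), Add(Rational(119, 87), X)))
Mul(-1, Function('T')(Function('d')(31))) = Mul(-1, Mul(Rational(1, 261), Pow(Add(-370, 31), -1), Add(-119, Mul(-87, 31)))) = Mul(-1, Mul(Rational(1, 261), Pow(-339, -1), Add(-119, -2697))) = Mul(-1, Mul(Rational(1, 261), Rational(-1, 339), -2816)) = Mul(-1, Rational(2816, 88479)) = Rational(-2816, 88479)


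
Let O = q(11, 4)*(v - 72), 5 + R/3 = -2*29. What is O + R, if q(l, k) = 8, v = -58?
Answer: -1229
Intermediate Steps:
R = -189 (R = -15 + 3*(-2*29) = -15 + 3*(-58) = -15 - 174 = -189)
O = -1040 (O = 8*(-58 - 72) = 8*(-130) = -1040)
O + R = -1040 - 189 = -1229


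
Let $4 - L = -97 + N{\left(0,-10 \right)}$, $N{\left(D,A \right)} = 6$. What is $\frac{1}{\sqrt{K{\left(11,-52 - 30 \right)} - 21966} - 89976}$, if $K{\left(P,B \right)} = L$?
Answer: $- \frac{89976}{8095702447} - \frac{i \sqrt{21871}}{8095702447} \approx -1.1114 \cdot 10^{-5} - 1.8268 \cdot 10^{-8} i$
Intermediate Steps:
$L = 95$ ($L = 4 - \left(-97 + 6\right) = 4 - -91 = 4 + 91 = 95$)
$K{\left(P,B \right)} = 95$
$\frac{1}{\sqrt{K{\left(11,-52 - 30 \right)} - 21966} - 89976} = \frac{1}{\sqrt{95 - 21966} - 89976} = \frac{1}{\sqrt{-21871} - 89976} = \frac{1}{i \sqrt{21871} - 89976} = \frac{1}{-89976 + i \sqrt{21871}}$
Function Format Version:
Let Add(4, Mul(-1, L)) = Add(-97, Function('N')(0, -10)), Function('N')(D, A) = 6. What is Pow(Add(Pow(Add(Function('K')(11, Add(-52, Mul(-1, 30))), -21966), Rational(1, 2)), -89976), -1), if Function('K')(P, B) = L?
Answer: Add(Rational(-89976, 8095702447), Mul(Rational(-1, 8095702447), I, Pow(21871, Rational(1, 2)))) ≈ Add(-1.1114e-5, Mul(-1.8268e-8, I))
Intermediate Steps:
L = 95 (L = Add(4, Mul(-1, Add(-97, 6))) = Add(4, Mul(-1, -91)) = Add(4, 91) = 95)
Function('K')(P, B) = 95
Pow(Add(Pow(Add(Function('K')(11, Add(-52, Mul(-1, 30))), -21966), Rational(1, 2)), -89976), -1) = Pow(Add(Pow(Add(95, -21966), Rational(1, 2)), -89976), -1) = Pow(Add(Pow(-21871, Rational(1, 2)), -89976), -1) = Pow(Add(Mul(I, Pow(21871, Rational(1, 2))), -89976), -1) = Pow(Add(-89976, Mul(I, Pow(21871, Rational(1, 2)))), -1)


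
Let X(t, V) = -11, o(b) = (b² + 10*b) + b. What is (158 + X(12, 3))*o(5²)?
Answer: 132300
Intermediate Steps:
o(b) = b² + 11*b
(158 + X(12, 3))*o(5²) = (158 - 11)*(5²*(11 + 5²)) = 147*(25*(11 + 25)) = 147*(25*36) = 147*900 = 132300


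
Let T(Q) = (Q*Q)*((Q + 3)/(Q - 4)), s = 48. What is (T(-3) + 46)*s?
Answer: 2208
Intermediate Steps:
T(Q) = Q**2*(3 + Q)/(-4 + Q) (T(Q) = Q**2*((3 + Q)/(-4 + Q)) = Q**2*(3 + Q)/(-4 + Q))
(T(-3) + 46)*s = ((-3)**2*(3 - 3)/(-4 - 3) + 46)*48 = (9*0/(-7) + 46)*48 = (9*(-1/7)*0 + 46)*48 = (0 + 46)*48 = 46*48 = 2208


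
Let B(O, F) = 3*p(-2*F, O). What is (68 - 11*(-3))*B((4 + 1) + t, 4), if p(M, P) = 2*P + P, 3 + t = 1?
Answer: 2727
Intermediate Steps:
t = -2 (t = -3 + 1 = -2)
p(M, P) = 3*P
B(O, F) = 9*O (B(O, F) = 3*(3*O) = 9*O)
(68 - 11*(-3))*B((4 + 1) + t, 4) = (68 - 11*(-3))*(9*((4 + 1) - 2)) = (68 + 33)*(9*(5 - 2)) = 101*(9*3) = 101*27 = 2727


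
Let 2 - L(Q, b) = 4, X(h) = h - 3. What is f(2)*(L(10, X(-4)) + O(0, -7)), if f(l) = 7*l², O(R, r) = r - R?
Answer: -252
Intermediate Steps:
X(h) = -3 + h
L(Q, b) = -2 (L(Q, b) = 2 - 1*4 = 2 - 4 = -2)
f(2)*(L(10, X(-4)) + O(0, -7)) = (7*2²)*(-2 + (-7 - 1*0)) = (7*4)*(-2 + (-7 + 0)) = 28*(-2 - 7) = 28*(-9) = -252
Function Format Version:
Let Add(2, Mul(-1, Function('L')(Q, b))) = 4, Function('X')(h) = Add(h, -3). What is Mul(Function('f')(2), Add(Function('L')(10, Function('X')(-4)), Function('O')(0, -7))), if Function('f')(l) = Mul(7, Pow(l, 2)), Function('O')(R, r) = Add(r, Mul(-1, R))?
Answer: -252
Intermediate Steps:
Function('X')(h) = Add(-3, h)
Function('L')(Q, b) = -2 (Function('L')(Q, b) = Add(2, Mul(-1, 4)) = Add(2, -4) = -2)
Mul(Function('f')(2), Add(Function('L')(10, Function('X')(-4)), Function('O')(0, -7))) = Mul(Mul(7, Pow(2, 2)), Add(-2, Add(-7, Mul(-1, 0)))) = Mul(Mul(7, 4), Add(-2, Add(-7, 0))) = Mul(28, Add(-2, -7)) = Mul(28, -9) = -252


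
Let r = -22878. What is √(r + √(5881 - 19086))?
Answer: √(-22878 + I*√13205) ≈ 0.3799 + 151.26*I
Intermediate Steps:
√(r + √(5881 - 19086)) = √(-22878 + √(5881 - 19086)) = √(-22878 + √(-13205)) = √(-22878 + I*√13205)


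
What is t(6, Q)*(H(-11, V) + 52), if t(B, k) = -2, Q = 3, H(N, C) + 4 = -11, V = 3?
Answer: -74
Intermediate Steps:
H(N, C) = -15 (H(N, C) = -4 - 11 = -15)
t(6, Q)*(H(-11, V) + 52) = -2*(-15 + 52) = -2*37 = -74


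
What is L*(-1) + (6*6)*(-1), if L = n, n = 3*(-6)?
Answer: -18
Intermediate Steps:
n = -18
L = -18
L*(-1) + (6*6)*(-1) = -18*(-1) + (6*6)*(-1) = 18 + 36*(-1) = 18 - 36 = -18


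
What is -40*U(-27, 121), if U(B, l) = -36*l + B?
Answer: 175320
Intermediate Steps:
U(B, l) = B - 36*l
-40*U(-27, 121) = -40*(-27 - 36*121) = -40*(-27 - 4356) = -40*(-4383) = 175320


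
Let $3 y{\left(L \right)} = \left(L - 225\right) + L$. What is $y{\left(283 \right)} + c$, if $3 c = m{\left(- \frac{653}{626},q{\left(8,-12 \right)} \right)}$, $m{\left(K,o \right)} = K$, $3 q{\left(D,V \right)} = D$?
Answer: $\frac{212813}{1878} \approx 113.32$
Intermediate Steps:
$q{\left(D,V \right)} = \frac{D}{3}$
$y{\left(L \right)} = -75 + \frac{2 L}{3}$ ($y{\left(L \right)} = \frac{\left(L - 225\right) + L}{3} = \frac{\left(-225 + L\right) + L}{3} = \frac{-225 + 2 L}{3} = -75 + \frac{2 L}{3}$)
$c = - \frac{653}{1878}$ ($c = \frac{\left(-653\right) \frac{1}{626}}{3} = \frac{1}{3} \left(- \frac{653}{626}\right) = - \frac{653}{1878} \approx -0.34771$)
$y{\left(283 \right)} + c = \left(-75 + \frac{2}{3} \cdot 283\right) - \frac{653}{1878} = \left(-75 + \frac{566}{3}\right) - \frac{653}{1878} = \frac{341}{3} - \frac{653}{1878} = \frac{212813}{1878}$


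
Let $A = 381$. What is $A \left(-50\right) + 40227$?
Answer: $21177$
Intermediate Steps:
$A \left(-50\right) + 40227 = 381 \left(-50\right) + 40227 = -19050 + 40227 = 21177$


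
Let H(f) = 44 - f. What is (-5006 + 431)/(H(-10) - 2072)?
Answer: 4575/2018 ≈ 2.2671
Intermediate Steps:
(-5006 + 431)/(H(-10) - 2072) = (-5006 + 431)/((44 - 1*(-10)) - 2072) = -4575/((44 + 10) - 2072) = -4575/(54 - 2072) = -4575/(-2018) = -4575*(-1/2018) = 4575/2018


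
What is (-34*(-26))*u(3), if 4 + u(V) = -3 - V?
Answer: -8840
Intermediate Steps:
u(V) = -7 - V (u(V) = -4 + (-3 - V) = -7 - V)
(-34*(-26))*u(3) = (-34*(-26))*(-7 - 1*3) = 884*(-7 - 3) = 884*(-10) = -8840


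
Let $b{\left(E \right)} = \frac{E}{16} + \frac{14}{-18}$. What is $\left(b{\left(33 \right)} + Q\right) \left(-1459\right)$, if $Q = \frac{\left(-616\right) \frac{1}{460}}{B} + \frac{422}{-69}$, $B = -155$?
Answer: $\frac{18060375941}{2566800} \approx 7036.1$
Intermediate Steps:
$Q = - \frac{326588}{53475}$ ($Q = \frac{\left(-616\right) \frac{1}{460}}{-155} + \frac{422}{-69} = \left(-616\right) \frac{1}{460} \left(- \frac{1}{155}\right) + 422 \left(- \frac{1}{69}\right) = \left(- \frac{154}{115}\right) \left(- \frac{1}{155}\right) - \frac{422}{69} = \frac{154}{17825} - \frac{422}{69} = - \frac{326588}{53475} \approx -6.1073$)
$b{\left(E \right)} = - \frac{7}{9} + \frac{E}{16}$ ($b{\left(E \right)} = E \frac{1}{16} + 14 \left(- \frac{1}{18}\right) = \frac{E}{16} - \frac{7}{9} = - \frac{7}{9} + \frac{E}{16}$)
$\left(b{\left(33 \right)} + Q\right) \left(-1459\right) = \left(\left(- \frac{7}{9} + \frac{1}{16} \cdot 33\right) - \frac{326588}{53475}\right) \left(-1459\right) = \left(\left(- \frac{7}{9} + \frac{33}{16}\right) - \frac{326588}{53475}\right) \left(-1459\right) = \left(\frac{185}{144} - \frac{326588}{53475}\right) \left(-1459\right) = \left(- \frac{12378599}{2566800}\right) \left(-1459\right) = \frac{18060375941}{2566800}$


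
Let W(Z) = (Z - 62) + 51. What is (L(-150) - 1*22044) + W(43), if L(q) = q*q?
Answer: 488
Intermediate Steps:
W(Z) = -11 + Z (W(Z) = (-62 + Z) + 51 = -11 + Z)
L(q) = q²
(L(-150) - 1*22044) + W(43) = ((-150)² - 1*22044) + (-11 + 43) = (22500 - 22044) + 32 = 456 + 32 = 488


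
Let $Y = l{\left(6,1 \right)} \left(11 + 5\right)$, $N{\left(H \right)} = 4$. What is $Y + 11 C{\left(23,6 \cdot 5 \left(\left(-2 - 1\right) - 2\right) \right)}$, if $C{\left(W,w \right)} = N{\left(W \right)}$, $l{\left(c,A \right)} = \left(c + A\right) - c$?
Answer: $60$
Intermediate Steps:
$l{\left(c,A \right)} = A$ ($l{\left(c,A \right)} = \left(A + c\right) - c = A$)
$C{\left(W,w \right)} = 4$
$Y = 16$ ($Y = 1 \left(11 + 5\right) = 1 \cdot 16 = 16$)
$Y + 11 C{\left(23,6 \cdot 5 \left(\left(-2 - 1\right) - 2\right) \right)} = 16 + 11 \cdot 4 = 16 + 44 = 60$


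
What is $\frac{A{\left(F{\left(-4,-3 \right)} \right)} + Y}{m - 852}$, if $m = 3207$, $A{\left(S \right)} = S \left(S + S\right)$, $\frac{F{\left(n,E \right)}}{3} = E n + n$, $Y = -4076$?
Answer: $- \frac{2924}{2355} \approx -1.2416$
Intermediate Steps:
$F{\left(n,E \right)} = 3 n + 3 E n$ ($F{\left(n,E \right)} = 3 \left(E n + n\right) = 3 \left(n + E n\right) = 3 n + 3 E n$)
$A{\left(S \right)} = 2 S^{2}$ ($A{\left(S \right)} = S 2 S = 2 S^{2}$)
$\frac{A{\left(F{\left(-4,-3 \right)} \right)} + Y}{m - 852} = \frac{2 \left(3 \left(-4\right) \left(1 - 3\right)\right)^{2} - 4076}{3207 - 852} = \frac{2 \left(3 \left(-4\right) \left(-2\right)\right)^{2} - 4076}{2355} = \left(2 \cdot 24^{2} - 4076\right) \frac{1}{2355} = \left(2 \cdot 576 - 4076\right) \frac{1}{2355} = \left(1152 - 4076\right) \frac{1}{2355} = \left(-2924\right) \frac{1}{2355} = - \frac{2924}{2355}$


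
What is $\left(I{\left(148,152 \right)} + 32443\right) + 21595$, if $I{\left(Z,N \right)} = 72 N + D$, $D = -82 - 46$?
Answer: $64854$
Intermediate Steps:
$D = -128$ ($D = -82 - 46 = -128$)
$I{\left(Z,N \right)} = -128 + 72 N$ ($I{\left(Z,N \right)} = 72 N - 128 = -128 + 72 N$)
$\left(I{\left(148,152 \right)} + 32443\right) + 21595 = \left(\left(-128 + 72 \cdot 152\right) + 32443\right) + 21595 = \left(\left(-128 + 10944\right) + 32443\right) + 21595 = \left(10816 + 32443\right) + 21595 = 43259 + 21595 = 64854$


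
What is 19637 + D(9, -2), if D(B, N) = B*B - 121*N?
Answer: 19960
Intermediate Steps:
D(B, N) = B**2 - 121*N
19637 + D(9, -2) = 19637 + (9**2 - 121*(-2)) = 19637 + (81 + 242) = 19637 + 323 = 19960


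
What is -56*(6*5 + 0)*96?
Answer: -161280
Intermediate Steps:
-56*(6*5 + 0)*96 = -56*(30 + 0)*96 = -56*30*96 = -1680*96 = -161280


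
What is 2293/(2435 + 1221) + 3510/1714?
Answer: 8381381/3133192 ≈ 2.6750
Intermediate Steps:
2293/(2435 + 1221) + 3510/1714 = 2293/3656 + 3510*(1/1714) = 2293*(1/3656) + 1755/857 = 2293/3656 + 1755/857 = 8381381/3133192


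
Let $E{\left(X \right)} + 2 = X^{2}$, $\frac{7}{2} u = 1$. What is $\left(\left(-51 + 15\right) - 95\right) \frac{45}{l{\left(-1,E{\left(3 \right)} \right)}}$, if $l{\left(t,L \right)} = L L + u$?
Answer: $- \frac{2751}{23} \approx -119.61$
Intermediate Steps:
$u = \frac{2}{7}$ ($u = \frac{2}{7} \cdot 1 = \frac{2}{7} \approx 0.28571$)
$E{\left(X \right)} = -2 + X^{2}$
$l{\left(t,L \right)} = \frac{2}{7} + L^{2}$ ($l{\left(t,L \right)} = L L + \frac{2}{7} = L^{2} + \frac{2}{7} = \frac{2}{7} + L^{2}$)
$\left(\left(-51 + 15\right) - 95\right) \frac{45}{l{\left(-1,E{\left(3 \right)} \right)}} = \left(\left(-51 + 15\right) - 95\right) \frac{45}{\frac{2}{7} + \left(-2 + 3^{2}\right)^{2}} = \left(-36 - 95\right) \frac{45}{\frac{2}{7} + \left(-2 + 9\right)^{2}} = - 131 \frac{45}{\frac{2}{7} + 7^{2}} = - 131 \frac{45}{\frac{2}{7} + 49} = - 131 \frac{45}{\frac{345}{7}} = - 131 \cdot 45 \cdot \frac{7}{345} = \left(-131\right) \frac{21}{23} = - \frac{2751}{23}$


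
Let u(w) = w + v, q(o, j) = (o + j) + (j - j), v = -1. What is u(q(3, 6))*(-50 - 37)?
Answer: -696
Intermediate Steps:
q(o, j) = j + o (q(o, j) = (j + o) + 0 = j + o)
u(w) = -1 + w (u(w) = w - 1 = -1 + w)
u(q(3, 6))*(-50 - 37) = (-1 + (6 + 3))*(-50 - 37) = (-1 + 9)*(-87) = 8*(-87) = -696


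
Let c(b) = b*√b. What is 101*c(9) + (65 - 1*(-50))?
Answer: 2842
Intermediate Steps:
c(b) = b^(3/2)
101*c(9) + (65 - 1*(-50)) = 101*9^(3/2) + (65 - 1*(-50)) = 101*27 + (65 + 50) = 2727 + 115 = 2842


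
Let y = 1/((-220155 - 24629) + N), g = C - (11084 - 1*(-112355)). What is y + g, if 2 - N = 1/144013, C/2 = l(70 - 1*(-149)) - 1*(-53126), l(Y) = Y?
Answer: -590432233651096/35251790167 ≈ -16749.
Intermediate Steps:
C = 106690 (C = 2*((70 - 1*(-149)) - 1*(-53126)) = 2*((70 + 149) + 53126) = 2*(219 + 53126) = 2*53345 = 106690)
N = 288025/144013 (N = 2 - 1/144013 = 288025/144013 ≈ 2.0000)
g = -16749 (g = 106690 - (11084 - 1*(-112355)) = 106690 - (11084 + 112355) = 106690 - 1*123439 = 106690 - 123439 = -16749)
y = -144013/35251790167 (y = 1/((-220155 - 24629) + 288025/144013) = 1/(-244784 + 288025/144013) = 1/(-35251790167/144013) = -144013/35251790167 ≈ -4.0853e-6)
y + g = -144013/35251790167 - 16749 = -590432233651096/35251790167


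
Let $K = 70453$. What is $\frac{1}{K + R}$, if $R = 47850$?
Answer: $\frac{1}{118303} \approx 8.4529 \cdot 10^{-6}$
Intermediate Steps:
$\frac{1}{K + R} = \frac{1}{70453 + 47850} = \frac{1}{118303}$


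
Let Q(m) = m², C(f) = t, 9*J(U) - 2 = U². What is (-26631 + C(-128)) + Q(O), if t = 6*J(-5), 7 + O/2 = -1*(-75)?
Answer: -8117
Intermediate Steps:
O = 136 (O = -14 + 2*(-1*(-75)) = -14 + 2*75 = -14 + 150 = 136)
J(U) = 2/9 + U²/9
t = 18 (t = 6*(2/9 + (⅑)*(-5)²) = 6*(2/9 + (⅑)*25) = 6*(2/9 + 25/9) = 6*3 = 18)
C(f) = 18
(-26631 + C(-128)) + Q(O) = (-26631 + 18) + 136² = -26613 + 18496 = -8117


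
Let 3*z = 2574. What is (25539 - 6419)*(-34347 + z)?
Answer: -640309680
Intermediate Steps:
z = 858 (z = (⅓)*2574 = 858)
(25539 - 6419)*(-34347 + z) = (25539 - 6419)*(-34347 + 858) = 19120*(-33489) = -640309680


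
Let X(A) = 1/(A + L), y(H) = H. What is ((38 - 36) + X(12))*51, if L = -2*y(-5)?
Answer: 2295/22 ≈ 104.32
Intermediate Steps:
L = 10 (L = -2*(-5) = 10)
X(A) = 1/(10 + A) (X(A) = 1/(A + 10) = 1/(10 + A))
((38 - 36) + X(12))*51 = ((38 - 36) + 1/(10 + 12))*51 = (2 + 1/22)*51 = (45/22)*51 = 2295/22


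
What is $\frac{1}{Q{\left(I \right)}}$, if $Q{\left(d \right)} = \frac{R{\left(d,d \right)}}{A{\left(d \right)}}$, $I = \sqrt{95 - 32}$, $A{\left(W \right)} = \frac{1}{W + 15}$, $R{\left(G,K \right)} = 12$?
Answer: $\frac{5}{648} - \frac{\sqrt{7}}{648} \approx 0.0036331$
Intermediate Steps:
$A{\left(W \right)} = \frac{1}{15 + W}$
$I = 3 \sqrt{7}$ ($I = \sqrt{63} = 3 \sqrt{7} \approx 7.9373$)
$Q{\left(d \right)} = 180 + 12 d$ ($Q{\left(d \right)} = \frac{12}{\frac{1}{15 + d}} = 12 \left(15 + d\right) = 180 + 12 d$)
$\frac{1}{Q{\left(I \right)}} = \frac{1}{180 + 12 \cdot 3 \sqrt{7}} = \frac{1}{180 + 36 \sqrt{7}}$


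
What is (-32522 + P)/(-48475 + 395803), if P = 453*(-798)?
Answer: -12313/10854 ≈ -1.1344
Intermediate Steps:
P = -361494
(-32522 + P)/(-48475 + 395803) = (-32522 - 361494)/(-48475 + 395803) = -394016/347328 = -394016*1/347328 = -12313/10854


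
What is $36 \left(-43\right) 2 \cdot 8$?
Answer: $-24768$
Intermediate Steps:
$36 \left(-43\right) 2 \cdot 8 = \left(-1548\right) 16 = -24768$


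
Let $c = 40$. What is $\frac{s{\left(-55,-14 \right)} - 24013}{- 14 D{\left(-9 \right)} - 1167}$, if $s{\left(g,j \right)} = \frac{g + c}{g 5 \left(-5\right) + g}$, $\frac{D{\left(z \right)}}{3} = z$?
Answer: $\frac{2113145}{69432} \approx 30.435$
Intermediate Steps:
$D{\left(z \right)} = 3 z$
$s{\left(g,j \right)} = - \frac{40 + g}{24 g}$ ($s{\left(g,j \right)} = \frac{g + 40}{g 5 \left(-5\right) + g} = \frac{40 + g}{5 g \left(-5\right) + g} = \frac{40 + g}{- 25 g + g} = \frac{40 + g}{\left(-24\right) g} = \left(40 + g\right) \left(- \frac{1}{24 g}\right) = - \frac{40 + g}{24 g}$)
$\frac{s{\left(-55,-14 \right)} - 24013}{- 14 D{\left(-9 \right)} - 1167} = \frac{\frac{-40 - -55}{24 \left(-55\right)} - 24013}{- 14 \cdot 3 \left(-9\right) - 1167} = \frac{\frac{1}{24} \left(- \frac{1}{55}\right) \left(-40 + 55\right) - 24013}{\left(-14\right) \left(-27\right) - 1167} = \frac{\frac{1}{24} \left(- \frac{1}{55}\right) 15 - 24013}{378 - 1167} = \frac{- \frac{1}{88} - 24013}{-789} = \left(- \frac{2113145}{88}\right) \left(- \frac{1}{789}\right) = \frac{2113145}{69432}$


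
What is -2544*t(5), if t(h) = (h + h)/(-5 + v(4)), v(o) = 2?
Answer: 8480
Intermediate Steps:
t(h) = -2*h/3 (t(h) = (h + h)/(-5 + 2) = (2*h)/(-3) = (2*h)*(-⅓) = -2*h/3)
-2544*t(5) = -(-1696)*5 = -2544*(-10/3) = 8480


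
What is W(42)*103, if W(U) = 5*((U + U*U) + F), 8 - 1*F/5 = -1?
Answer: 953265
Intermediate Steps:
F = 45 (F = 40 - 5*(-1) = 40 + 5 = 45)
W(U) = 225 + 5*U + 5*U**2 (W(U) = 5*((U + U*U) + 45) = 5*((U + U**2) + 45) = 5*(45 + U + U**2) = 225 + 5*U + 5*U**2)
W(42)*103 = (225 + 5*42 + 5*42**2)*103 = (225 + 210 + 5*1764)*103 = (225 + 210 + 8820)*103 = 9255*103 = 953265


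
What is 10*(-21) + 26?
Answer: -184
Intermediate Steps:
10*(-21) + 26 = -210 + 26 = -184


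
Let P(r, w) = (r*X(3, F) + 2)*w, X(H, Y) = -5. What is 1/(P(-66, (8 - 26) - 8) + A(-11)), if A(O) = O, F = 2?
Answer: -1/8643 ≈ -0.00011570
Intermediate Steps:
P(r, w) = w*(2 - 5*r) (P(r, w) = (r*(-5) + 2)*w = (-5*r + 2)*w = (2 - 5*r)*w = w*(2 - 5*r))
1/(P(-66, (8 - 26) - 8) + A(-11)) = 1/(((8 - 26) - 8)*(2 - 5*(-66)) - 11) = 1/((-18 - 8)*(2 + 330) - 11) = 1/(-26*332 - 11) = 1/(-8632 - 11) = 1/(-8643) = -1/8643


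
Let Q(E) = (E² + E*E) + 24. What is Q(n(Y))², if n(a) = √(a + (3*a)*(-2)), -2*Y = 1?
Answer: 841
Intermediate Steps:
Y = -½ (Y = -½*1 = -½ ≈ -0.50000)
n(a) = √5*√(-a) (n(a) = √(a - 6*a) = √(-5*a) = √5*√(-a))
Q(E) = 24 + 2*E² (Q(E) = (E² + E²) + 24 = 2*E² + 24 = 24 + 2*E²)
Q(n(Y))² = (24 + 2*(√5*√(-1*(-½)))²)² = (24 + 2*(√5*√(½))²)² = (24 + 2*(√5*(√2/2))²)² = (24 + 2*(√10/2)²)² = (24 + 2*(5/2))² = (24 + 5)² = 29² = 841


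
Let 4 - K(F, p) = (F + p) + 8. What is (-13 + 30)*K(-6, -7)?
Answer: 153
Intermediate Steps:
K(F, p) = -4 - F - p (K(F, p) = 4 - ((F + p) + 8) = 4 - (8 + F + p) = 4 + (-8 - F - p) = -4 - F - p)
(-13 + 30)*K(-6, -7) = (-13 + 30)*(-4 - 1*(-6) - 1*(-7)) = 17*(-4 + 6 + 7) = 17*9 = 153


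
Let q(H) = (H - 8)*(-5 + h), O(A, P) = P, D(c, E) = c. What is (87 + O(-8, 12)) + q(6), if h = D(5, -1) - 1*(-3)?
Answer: 93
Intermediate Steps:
h = 8 (h = 5 - 1*(-3) = 5 + 3 = 8)
q(H) = -24 + 3*H (q(H) = (H - 8)*(-5 + 8) = (-8 + H)*3 = -24 + 3*H)
(87 + O(-8, 12)) + q(6) = (87 + 12) + (-24 + 3*6) = 99 + (-24 + 18) = 99 - 6 = 93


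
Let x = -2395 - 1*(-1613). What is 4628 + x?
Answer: 3846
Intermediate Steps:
x = -782 (x = -2395 + 1613 = -782)
4628 + x = 4628 - 782 = 3846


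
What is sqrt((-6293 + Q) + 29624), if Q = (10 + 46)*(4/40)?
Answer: sqrt(583415)/5 ≈ 152.76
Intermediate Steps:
Q = 28/5 (Q = 56*(4*(1/40)) = 56*(1/10) = 28/5 ≈ 5.6000)
sqrt((-6293 + Q) + 29624) = sqrt((-6293 + 28/5) + 29624) = sqrt(-31437/5 + 29624) = sqrt(116683/5) = sqrt(583415)/5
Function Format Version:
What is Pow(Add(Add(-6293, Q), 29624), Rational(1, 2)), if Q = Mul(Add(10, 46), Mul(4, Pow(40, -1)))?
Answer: Mul(Rational(1, 5), Pow(583415, Rational(1, 2))) ≈ 152.76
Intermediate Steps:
Q = Rational(28, 5) (Q = Mul(56, Mul(4, Rational(1, 40))) = Mul(56, Rational(1, 10)) = Rational(28, 5) ≈ 5.6000)
Pow(Add(Add(-6293, Q), 29624), Rational(1, 2)) = Pow(Add(Add(-6293, Rational(28, 5)), 29624), Rational(1, 2)) = Pow(Add(Rational(-31437, 5), 29624), Rational(1, 2)) = Pow(Rational(116683, 5), Rational(1, 2)) = Mul(Rational(1, 5), Pow(583415, Rational(1, 2)))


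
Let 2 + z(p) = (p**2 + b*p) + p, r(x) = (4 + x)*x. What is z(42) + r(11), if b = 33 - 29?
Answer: 2137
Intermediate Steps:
b = 4
r(x) = x*(4 + x)
z(p) = -2 + p**2 + 5*p (z(p) = -2 + ((p**2 + 4*p) + p) = -2 + (p**2 + 5*p) = -2 + p**2 + 5*p)
z(42) + r(11) = (-2 + 42**2 + 5*42) + 11*(4 + 11) = (-2 + 1764 + 210) + 11*15 = 1972 + 165 = 2137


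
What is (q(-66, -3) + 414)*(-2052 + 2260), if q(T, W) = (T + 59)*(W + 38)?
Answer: 35152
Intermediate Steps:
q(T, W) = (38 + W)*(59 + T) (q(T, W) = (59 + T)*(38 + W) = (38 + W)*(59 + T))
(q(-66, -3) + 414)*(-2052 + 2260) = ((2242 + 38*(-66) + 59*(-3) - 66*(-3)) + 414)*(-2052 + 2260) = ((2242 - 2508 - 177 + 198) + 414)*208 = (-245 + 414)*208 = 169*208 = 35152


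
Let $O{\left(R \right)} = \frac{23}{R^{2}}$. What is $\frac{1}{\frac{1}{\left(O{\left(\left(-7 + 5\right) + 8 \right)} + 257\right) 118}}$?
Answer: $\frac{547225}{18} \approx 30401.0$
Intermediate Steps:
$O{\left(R \right)} = \frac{23}{R^{2}}$
$\frac{1}{\frac{1}{\left(O{\left(\left(-7 + 5\right) + 8 \right)} + 257\right) 118}} = \frac{1}{\frac{1}{\left(\frac{23}{\left(\left(-7 + 5\right) + 8\right)^{2}} + 257\right) 118}} = \frac{1}{\frac{1}{\left(\frac{23}{\left(-2 + 8\right)^{2}} + 257\right) 118}} = \frac{1}{\frac{1}{\left(\frac{23}{36} + 257\right) 118}} = \frac{1}{\frac{1}{\frac{9275}{36} \cdot 118}} = \frac{1}{\frac{1}{\frac{547225}{18}}} = \frac{1}{\frac{18}{547225}} = \frac{547225}{18}$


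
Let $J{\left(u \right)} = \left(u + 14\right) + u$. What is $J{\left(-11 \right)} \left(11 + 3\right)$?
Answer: $-112$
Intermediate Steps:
$J{\left(u \right)} = 14 + 2 u$ ($J{\left(u \right)} = \left(14 + u\right) + u = 14 + 2 u$)
$J{\left(-11 \right)} \left(11 + 3\right) = \left(14 + 2 \left(-11\right)\right) \left(11 + 3\right) = \left(14 - 22\right) 14 = \left(-8\right) 14 = -112$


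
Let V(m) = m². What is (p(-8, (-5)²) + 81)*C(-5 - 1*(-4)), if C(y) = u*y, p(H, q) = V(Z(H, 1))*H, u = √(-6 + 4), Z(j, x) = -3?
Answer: -9*I*√2 ≈ -12.728*I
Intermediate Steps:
u = I*√2 (u = √(-2) = I*√2 ≈ 1.4142*I)
p(H, q) = 9*H (p(H, q) = (-3)²*H = 9*H)
C(y) = I*y*√2 (C(y) = (I*√2)*y = I*y*√2)
(p(-8, (-5)²) + 81)*C(-5 - 1*(-4)) = (9*(-8) + 81)*(I*(-5 - 1*(-4))*√2) = (-72 + 81)*(I*(-5 + 4)*√2) = 9*(I*(-1)*√2) = 9*(-I*√2) = -9*I*√2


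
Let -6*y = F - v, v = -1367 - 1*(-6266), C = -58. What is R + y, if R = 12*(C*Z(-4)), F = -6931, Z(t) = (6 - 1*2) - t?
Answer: -10789/3 ≈ -3596.3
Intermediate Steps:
Z(t) = 4 - t (Z(t) = (6 - 2) - t = 4 - t)
v = 4899 (v = -1367 + 6266 = 4899)
y = 5915/3 (y = -(-6931 - 1*4899)/6 = -(-6931 - 4899)/6 = -⅙*(-11830) = 5915/3 ≈ 1971.7)
R = -5568 (R = 12*(-58*(4 - 1*(-4))) = 12*(-58*(4 + 4)) = 12*(-58*8) = 12*(-464) = -5568)
R + y = -5568 + 5915/3 = -10789/3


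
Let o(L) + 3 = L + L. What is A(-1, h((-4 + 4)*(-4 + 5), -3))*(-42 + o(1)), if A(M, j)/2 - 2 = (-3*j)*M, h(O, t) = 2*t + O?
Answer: 1376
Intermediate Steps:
o(L) = -3 + 2*L (o(L) = -3 + (L + L) = -3 + 2*L)
h(O, t) = O + 2*t
A(M, j) = 4 - 6*M*j (A(M, j) = 4 + 2*((-3*j)*M) = 4 + 2*(-3*M*j) = 4 - 6*M*j)
A(-1, h((-4 + 4)*(-4 + 5), -3))*(-42 + o(1)) = (4 - 6*(-1)*((-4 + 4)*(-4 + 5) + 2*(-3)))*(-42 + (-3 + 2*1)) = (4 - 6*(-1)*(0*1 - 6))*(-42 + (-3 + 2)) = (4 - 6*(-1)*(0 - 6))*(-42 - 1) = (4 - 6*(-1)*(-6))*(-43) = (4 - 36)*(-43) = -32*(-43) = 1376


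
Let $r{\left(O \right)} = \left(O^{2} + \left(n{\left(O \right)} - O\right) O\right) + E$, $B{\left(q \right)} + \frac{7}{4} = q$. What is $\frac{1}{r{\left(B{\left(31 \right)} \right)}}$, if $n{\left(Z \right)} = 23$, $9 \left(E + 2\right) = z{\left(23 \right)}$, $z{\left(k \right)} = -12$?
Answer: $\frac{12}{8033} \approx 0.0014938$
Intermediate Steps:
$E = - \frac{10}{3}$ ($E = -2 + \frac{1}{9} \left(-12\right) = -2 - \frac{4}{3} = - \frac{10}{3} \approx -3.3333$)
$B{\left(q \right)} = - \frac{7}{4} + q$
$r{\left(O \right)} = - \frac{10}{3} + O^{2} + O \left(23 - O\right)$ ($r{\left(O \right)} = \left(O^{2} + \left(23 - O\right) O\right) - \frac{10}{3} = \left(O^{2} + O \left(23 - O\right)\right) - \frac{10}{3} = - \frac{10}{3} + O^{2} + O \left(23 - O\right)$)
$\frac{1}{r{\left(B{\left(31 \right)} \right)}} = \frac{1}{- \frac{10}{3} + 23 \left(- \frac{7}{4} + 31\right)} = \frac{1}{- \frac{10}{3} + 23 \cdot \frac{117}{4}} = \frac{1}{- \frac{10}{3} + \frac{2691}{4}} = \frac{1}{\frac{8033}{12}} = \frac{12}{8033}$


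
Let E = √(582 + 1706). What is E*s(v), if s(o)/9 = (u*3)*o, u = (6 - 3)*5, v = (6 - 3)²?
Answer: 14580*√143 ≈ 1.7435e+5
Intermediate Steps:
v = 9 (v = 3² = 9)
u = 15 (u = 3*5 = 15)
s(o) = 405*o (s(o) = 9*((15*3)*o) = 9*(45*o) = 405*o)
E = 4*√143 (E = √2288 = 4*√143 ≈ 47.833)
E*s(v) = (4*√143)*(405*9) = (4*√143)*3645 = 14580*√143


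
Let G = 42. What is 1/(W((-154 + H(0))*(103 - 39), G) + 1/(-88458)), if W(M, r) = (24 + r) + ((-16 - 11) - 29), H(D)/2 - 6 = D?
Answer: 88458/884579 ≈ 0.10000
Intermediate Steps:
H(D) = 12 + 2*D
W(M, r) = -32 + r (W(M, r) = (24 + r) + (-27 - 29) = (24 + r) - 56 = -32 + r)
1/(W((-154 + H(0))*(103 - 39), G) + 1/(-88458)) = 1/((-32 + 42) + 1/(-88458)) = 1/(10 - 1/88458) = 1/(884579/88458) = 88458/884579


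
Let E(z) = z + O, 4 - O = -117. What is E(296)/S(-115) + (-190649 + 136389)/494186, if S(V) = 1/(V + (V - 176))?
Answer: -41833366216/247093 ≈ -1.6930e+5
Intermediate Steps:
S(V) = 1/(-176 + 2*V) (S(V) = 1/(V + (-176 + V)) = 1/(-176 + 2*V))
O = 121 (O = 4 - 1*(-117) = 4 + 117 = 121)
E(z) = 121 + z (E(z) = z + 121 = 121 + z)
E(296)/S(-115) + (-190649 + 136389)/494186 = (121 + 296)/((1/(2*(-88 - 115)))) + (-190649 + 136389)/494186 = 417/(((½)/(-203))) - 54260*1/494186 = 417/(((½)*(-1/203))) - 27130/247093 = 417/(-1/406) - 27130/247093 = 417*(-406) - 27130/247093 = -169302 - 27130/247093 = -41833366216/247093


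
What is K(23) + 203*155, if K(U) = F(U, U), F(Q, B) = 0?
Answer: 31465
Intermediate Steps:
K(U) = 0
K(23) + 203*155 = 0 + 203*155 = 0 + 31465 = 31465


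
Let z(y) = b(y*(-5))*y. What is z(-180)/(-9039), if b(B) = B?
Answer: 54000/3013 ≈ 17.922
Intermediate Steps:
z(y) = -5*y**2 (z(y) = (y*(-5))*y = (-5*y)*y = -5*y**2)
z(-180)/(-9039) = -5*(-180)**2/(-9039) = -5*32400*(-1/9039) = -162000*(-1/9039) = 54000/3013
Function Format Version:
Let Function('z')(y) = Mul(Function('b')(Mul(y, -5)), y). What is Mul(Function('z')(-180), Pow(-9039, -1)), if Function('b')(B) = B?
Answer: Rational(54000, 3013) ≈ 17.922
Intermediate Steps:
Function('z')(y) = Mul(-5, Pow(y, 2)) (Function('z')(y) = Mul(Mul(y, -5), y) = Mul(Mul(-5, y), y) = Mul(-5, Pow(y, 2)))
Mul(Function('z')(-180), Pow(-9039, -1)) = Mul(Mul(-5, Pow(-180, 2)), Pow(-9039, -1)) = Mul(Mul(-5, 32400), Rational(-1, 9039)) = Mul(-162000, Rational(-1, 9039)) = Rational(54000, 3013)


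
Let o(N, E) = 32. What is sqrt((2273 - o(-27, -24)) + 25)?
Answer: sqrt(2266) ≈ 47.603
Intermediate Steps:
sqrt((2273 - o(-27, -24)) + 25) = sqrt((2273 - 1*32) + 25) = sqrt((2273 - 32) + 25) = sqrt(2241 + 25) = sqrt(2266)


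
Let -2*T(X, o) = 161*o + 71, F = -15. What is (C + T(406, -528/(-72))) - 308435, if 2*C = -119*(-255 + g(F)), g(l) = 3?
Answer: -1764401/6 ≈ -2.9407e+5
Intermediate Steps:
T(X, o) = -71/2 - 161*o/2 (T(X, o) = -(161*o + 71)/2 = -(71 + 161*o)/2 = -71/2 - 161*o/2)
C = 14994 (C = (-119*(-255 + 3))/2 = (-119*(-252))/2 = (½)*29988 = 14994)
(C + T(406, -528/(-72))) - 308435 = (14994 + (-71/2 - (-42504)/(-72))) - 308435 = (14994 + (-71/2 - (-42504)*(-1)/72)) - 308435 = (14994 + (-71/2 - 161/2*22/3)) - 308435 = (14994 + (-71/2 - 1771/3)) - 308435 = (14994 - 3755/6) - 308435 = 86209/6 - 308435 = -1764401/6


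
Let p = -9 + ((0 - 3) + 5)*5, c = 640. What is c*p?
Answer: 640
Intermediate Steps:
p = 1 (p = -9 + (-3 + 5)*5 = -9 + 2*5 = -9 + 10 = 1)
c*p = 640*1 = 640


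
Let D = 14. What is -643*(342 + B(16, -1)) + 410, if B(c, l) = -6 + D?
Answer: -224640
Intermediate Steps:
B(c, l) = 8 (B(c, l) = -6 + 14 = 8)
-643*(342 + B(16, -1)) + 410 = -643*(342 + 8) + 410 = -643*350 + 410 = -225050 + 410 = -224640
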